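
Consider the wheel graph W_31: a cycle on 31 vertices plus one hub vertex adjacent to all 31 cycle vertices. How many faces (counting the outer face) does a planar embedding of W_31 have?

32

W_31 has V = 31 + 1 = 32 vertices and E = 2·31 = 62 edges.
By Euler's formula F = 2 − V + E = 2 − 32 + 62 = 32.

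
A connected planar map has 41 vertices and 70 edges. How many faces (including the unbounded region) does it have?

Euler's formula for a connected plane graph: V − E + F = 2, so F = 2 − 41 + 70 = 31.

31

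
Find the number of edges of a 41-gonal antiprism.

An antiprism on an n-gon has two n-gon caps and 2n triangles: V = 2·41 = 82, E = 4·41 = 164, F = 2·41 + 2 = 84.

164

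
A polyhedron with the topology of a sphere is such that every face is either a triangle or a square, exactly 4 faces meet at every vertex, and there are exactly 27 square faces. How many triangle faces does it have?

8

Let x be the number of triangles; then F = 27 + x.
Edge–face incidences: 2E = 4·27 + 3·x = 108 + 3x.
Every vertex has degree 4, so 4V = 2E.
Euler: V − E + F = 2 ⇒ (2E)/4 − E + (27 + x) = 2.
Multiply by 8: 2·(2E) − 4·(2E) + 8·(27 + x) = 16, i.e. 216 + 8x − 2·(108 + 3x) = 16.
Collecting terms: 2x = 16, so x = 8.
Then 2E = 108 + 3·8 = 132, so E = 66, V = 2E/4 = 33, F = 27 + 8 = 35.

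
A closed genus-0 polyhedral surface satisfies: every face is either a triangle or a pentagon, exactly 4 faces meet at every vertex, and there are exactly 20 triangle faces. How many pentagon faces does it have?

12

Let x be the number of pentagons; then F = 20 + x.
Edge–face incidences: 2E = 3·20 + 5·x = 60 + 5x.
Every vertex has degree 4, so 4V = 2E.
Euler: V − E + F = 2 ⇒ (2E)/4 − E + (20 + x) = 2.
Multiply by 8: 2·(2E) − 4·(2E) + 8·(20 + x) = 16, i.e. 160 + 8x − 2·(60 + 5x) = 16.
Collecting terms: −2x + 40 = 16, so −2x = −24, so x = 12.
Then 2E = 60 + 5·12 = 120, so E = 60, V = 2E/4 = 30, F = 20 + 12 = 32.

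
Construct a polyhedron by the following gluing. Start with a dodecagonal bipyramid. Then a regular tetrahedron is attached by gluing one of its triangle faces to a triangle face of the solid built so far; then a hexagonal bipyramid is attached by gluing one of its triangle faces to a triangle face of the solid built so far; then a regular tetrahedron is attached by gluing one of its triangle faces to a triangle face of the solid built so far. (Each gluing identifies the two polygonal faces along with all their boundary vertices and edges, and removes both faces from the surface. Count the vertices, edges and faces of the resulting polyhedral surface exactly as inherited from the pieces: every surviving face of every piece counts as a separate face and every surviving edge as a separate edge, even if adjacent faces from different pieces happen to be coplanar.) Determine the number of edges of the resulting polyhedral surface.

57

A dodecagonal bipyramid: V=14, E=36, F=24.
Attach a regular tetrahedron (V=4, E=6, F=4) along a 3-gon: merge 3 vertices and 3 edges, delete both glued faces → V=15, E=39, F=26.
Attach a hexagonal bipyramid (V=8, E=18, F=12) along a 3-gon: merge 3 vertices and 3 edges, delete both glued faces → V=20, E=54, F=36.
Attach a regular tetrahedron (V=4, E=6, F=4) along a 3-gon: merge 3 vertices and 3 edges, delete both glued faces → V=21, E=57, F=38.
Check: V − E + F = 21 − 57 + 38 = 2.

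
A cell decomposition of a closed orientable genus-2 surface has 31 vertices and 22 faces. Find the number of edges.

For a closed orientable surface of genus 2, χ = 2 − 2·2 = -2.
E = V + F − (-2) = 31 + 22 − (-2) = 55.

55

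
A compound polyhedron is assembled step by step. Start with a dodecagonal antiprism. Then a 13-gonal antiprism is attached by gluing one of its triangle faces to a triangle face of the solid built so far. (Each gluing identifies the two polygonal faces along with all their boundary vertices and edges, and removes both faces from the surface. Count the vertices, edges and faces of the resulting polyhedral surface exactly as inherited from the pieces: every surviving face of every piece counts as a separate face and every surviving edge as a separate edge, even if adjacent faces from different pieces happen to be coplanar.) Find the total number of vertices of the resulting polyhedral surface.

47

A dodecagonal antiprism: V=24, E=48, F=26.
Attach a 13-gonal antiprism (V=26, E=52, F=28) along a 3-gon: merge 3 vertices and 3 edges, delete both glued faces → V=47, E=97, F=52.
Check: V − E + F = 47 − 97 + 52 = 2.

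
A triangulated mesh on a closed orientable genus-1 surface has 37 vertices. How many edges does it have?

111

χ = 2 − 2·1 = 0, and every face is a triangle so 3F = 2E.
V − E + F = 0 with E = 3F/2 gives 37 − (3/2 − 1)·F = 0, so F = 74 and E = 111.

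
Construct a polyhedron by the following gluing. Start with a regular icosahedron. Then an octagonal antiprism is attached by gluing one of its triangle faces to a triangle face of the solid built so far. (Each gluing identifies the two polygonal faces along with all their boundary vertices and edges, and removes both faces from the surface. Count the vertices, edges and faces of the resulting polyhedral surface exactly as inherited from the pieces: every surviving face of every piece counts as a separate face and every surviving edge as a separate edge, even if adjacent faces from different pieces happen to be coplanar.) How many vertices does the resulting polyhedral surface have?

A regular icosahedron: V=12, E=30, F=20.
Attach an octagonal antiprism (V=16, E=32, F=18) along a 3-gon: merge 3 vertices and 3 edges, delete both glued faces → V=25, E=59, F=36.
Check: V − E + F = 25 − 59 + 36 = 2.

25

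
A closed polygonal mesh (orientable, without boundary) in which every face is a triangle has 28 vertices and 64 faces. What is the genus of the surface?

3

Every face is a triangle, so 2E = 3·64 = 192, giving E = 96.
χ = V − E + F = 28 − 96 + 64 = -4.
For a closed orientable surface χ = 2 − 2g, so g = (2 − (-4))/2 = 3.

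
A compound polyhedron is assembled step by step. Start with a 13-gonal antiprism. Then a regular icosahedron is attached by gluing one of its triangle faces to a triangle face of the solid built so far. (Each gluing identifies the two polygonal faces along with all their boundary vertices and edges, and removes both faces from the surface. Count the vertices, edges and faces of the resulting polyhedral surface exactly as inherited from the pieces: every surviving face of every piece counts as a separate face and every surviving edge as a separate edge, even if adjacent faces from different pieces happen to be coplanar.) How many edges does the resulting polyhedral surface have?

A 13-gonal antiprism: V=26, E=52, F=28.
Attach a regular icosahedron (V=12, E=30, F=20) along a 3-gon: merge 3 vertices and 3 edges, delete both glued faces → V=35, E=79, F=46.
Check: V − E + F = 35 − 79 + 46 = 2.

79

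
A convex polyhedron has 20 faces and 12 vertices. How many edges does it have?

30

Here V − E + F = 2.
E = V + F − (2) = 12 + 20 − (2) = 30.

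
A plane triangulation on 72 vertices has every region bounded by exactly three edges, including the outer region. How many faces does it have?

140

In a plane triangulation 3F = 2E and V − E + F = 2, so F = 2V − 4 = 2·72 − 4 = 140.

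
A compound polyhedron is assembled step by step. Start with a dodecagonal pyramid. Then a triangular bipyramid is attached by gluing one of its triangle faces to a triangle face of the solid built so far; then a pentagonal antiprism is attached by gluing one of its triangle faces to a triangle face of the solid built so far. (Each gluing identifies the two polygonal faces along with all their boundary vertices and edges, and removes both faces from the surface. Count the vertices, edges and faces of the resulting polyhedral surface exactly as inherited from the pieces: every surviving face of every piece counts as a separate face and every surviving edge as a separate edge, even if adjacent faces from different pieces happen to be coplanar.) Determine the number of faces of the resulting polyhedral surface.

A dodecagonal pyramid: V=13, E=24, F=13.
Attach a triangular bipyramid (V=5, E=9, F=6) along a 3-gon: merge 3 vertices and 3 edges, delete both glued faces → V=15, E=30, F=17.
Attach a pentagonal antiprism (V=10, E=20, F=12) along a 3-gon: merge 3 vertices and 3 edges, delete both glued faces → V=22, E=47, F=27.
Check: V − E + F = 22 − 47 + 27 = 2.

27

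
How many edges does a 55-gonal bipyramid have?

A bipyramid over an n-gon has 2n triangular faces and n + 2 vertices: V = 55 + 2 = 57, E = 3·55 = 165, F = 2·55 = 110.
Check: V − E + F = 57 − 165 + 110 = 2.

165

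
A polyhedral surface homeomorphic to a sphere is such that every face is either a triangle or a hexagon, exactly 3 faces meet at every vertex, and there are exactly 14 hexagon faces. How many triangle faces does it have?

Let x be the number of triangles; then F = 14 + x.
Edge–face incidences: 2E = 6·14 + 3·x = 84 + 3x.
Every vertex has degree 3, so 3V = 2E.
Euler: V − E + F = 2 ⇒ (2E)/3 − E + (14 + x) = 2.
Multiply by 6: 2·(2E) − 3·(2E) + 6·(14 + x) = 12, i.e. 84 + 6x − (84 + 3x) = 12.
Collecting terms: 3x = 12, so x = 4.
Then 2E = 84 + 3·4 = 96, so E = 48, V = 2E/3 = 32, F = 14 + 4 = 18.

4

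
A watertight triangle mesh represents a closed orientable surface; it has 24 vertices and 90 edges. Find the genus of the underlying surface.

4

Every face is a triangle and each edge borders two faces, so 3F = 2·90, giving F = 60.
χ = V − E + F = 24 − 90 + 60 = -6.
For a closed orientable surface χ = 2 − 2g, so g = (2 − (-6))/2 = 4.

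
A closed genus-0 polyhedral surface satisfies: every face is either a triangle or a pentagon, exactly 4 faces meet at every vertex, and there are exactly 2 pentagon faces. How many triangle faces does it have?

10

Let x be the number of triangles; then F = 2 + x.
Edge–face incidences: 2E = 5·2 + 3·x = 10 + 3x.
Every vertex has degree 4, so 4V = 2E.
Euler: V − E + F = 2 ⇒ (2E)/4 − E + (2 + x) = 2.
Multiply by 8: 2·(2E) − 4·(2E) + 8·(2 + x) = 16, i.e. 16 + 8x − 2·(10 + 3x) = 16.
Collecting terms: 2x − 4 = 16, so 2x = 20, so x = 10.
Then 2E = 10 + 3·10 = 40, so E = 20, V = 2E/4 = 10, F = 2 + 10 = 12.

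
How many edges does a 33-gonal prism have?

99

A prism on an n-gon has two n-gon bases and n rectangular sides: V = 2·33 = 66, E = 3·33 = 99, F = 33 + 2 = 35.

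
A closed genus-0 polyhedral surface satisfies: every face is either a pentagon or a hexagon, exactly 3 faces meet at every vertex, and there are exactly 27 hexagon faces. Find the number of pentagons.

Let x be the number of pentagons; then F = 27 + x.
Edge–face incidences: 2E = 6·27 + 5·x = 162 + 5x.
Every vertex has degree 3, so 3V = 2E.
Euler: V − E + F = 2 ⇒ (2E)/3 − E + (27 + x) = 2.
Multiply by 6: 2·(2E) − 3·(2E) + 6·(27 + x) = 12, i.e. 162 + 6x − (162 + 5x) = 12.
Collecting terms: x = 12.
Then 2E = 162 + 5·12 = 222, so E = 111, V = 2E/3 = 74, F = 27 + 12 = 39.

12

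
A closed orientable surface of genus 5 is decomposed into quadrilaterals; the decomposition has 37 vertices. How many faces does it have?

45

χ = 2 − 2·5 = -8, and every face is a square so 4F = 2E.
V − E + F = -8 with E = 4F/2 gives 37 − (4/2 − 1)·F = -8, so F = 45 and E = 90.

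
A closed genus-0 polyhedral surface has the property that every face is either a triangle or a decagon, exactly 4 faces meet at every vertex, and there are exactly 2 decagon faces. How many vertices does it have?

Let x be the number of triangles; then F = 2 + x.
Edge–face incidences: 2E = 10·2 + 3·x = 20 + 3x.
Every vertex has degree 4, so 4V = 2E.
Euler: V − E + F = 2 ⇒ (2E)/4 − E + (2 + x) = 2.
Multiply by 8: 2·(2E) − 4·(2E) + 8·(2 + x) = 16, i.e. 16 + 8x − 2·(20 + 3x) = 16.
Collecting terms: 2x − 24 = 16, so 2x = 40, so x = 20.
Then 2E = 20 + 3·20 = 80, so E = 40, V = 2E/4 = 20, F = 2 + 20 = 22.

20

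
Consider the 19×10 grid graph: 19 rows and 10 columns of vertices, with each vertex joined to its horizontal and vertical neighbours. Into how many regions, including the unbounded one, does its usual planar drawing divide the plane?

163

The grid has V = 19·10 = 190 vertices and E = 19·9 + 10·18 = 351 edges.
F = 2 − V + E = 2 − 190 + 351 = 163.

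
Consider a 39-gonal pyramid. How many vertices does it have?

40

A pyramid on an n-gon base has one n-gon and n triangles: V = 39 + 1 = 40, E = 2·39 = 78, F = 39 + 1 = 40.
Check: V − E + F = 40 − 78 + 40 = 2.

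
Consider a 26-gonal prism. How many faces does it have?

A prism on an n-gon has two n-gon bases and n rectangular sides: V = 2·26 = 52, E = 3·26 = 78, F = 26 + 2 = 28.

28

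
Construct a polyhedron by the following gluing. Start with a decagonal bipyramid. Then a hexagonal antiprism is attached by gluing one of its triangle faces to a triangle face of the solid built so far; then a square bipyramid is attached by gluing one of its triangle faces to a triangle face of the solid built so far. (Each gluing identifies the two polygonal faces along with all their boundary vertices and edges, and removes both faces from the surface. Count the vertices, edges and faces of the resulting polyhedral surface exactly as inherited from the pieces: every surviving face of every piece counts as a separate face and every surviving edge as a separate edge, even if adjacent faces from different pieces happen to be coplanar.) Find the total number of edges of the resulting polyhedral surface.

60

A decagonal bipyramid: V=12, E=30, F=20.
Attach a hexagonal antiprism (V=12, E=24, F=14) along a 3-gon: merge 3 vertices and 3 edges, delete both glued faces → V=21, E=51, F=32.
Attach a square bipyramid (V=6, E=12, F=8) along a 3-gon: merge 3 vertices and 3 edges, delete both glued faces → V=24, E=60, F=38.
Check: V − E + F = 24 − 60 + 38 = 2.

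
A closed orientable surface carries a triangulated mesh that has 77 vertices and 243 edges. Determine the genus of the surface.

Every face is a triangle and each edge borders two faces, so 3F = 2·243, giving F = 162.
χ = V − E + F = 77 − 243 + 162 = -4.
For a closed orientable surface χ = 2 − 2g, so g = (2 − (-4))/2 = 3.

3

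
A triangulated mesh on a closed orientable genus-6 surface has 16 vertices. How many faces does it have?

52

χ = 2 − 2·6 = -10, and every face is a triangle so 3F = 2E.
V − E + F = -10 with E = 3F/2 gives 16 − (3/2 − 1)·F = -10, so F = 52 and E = 78.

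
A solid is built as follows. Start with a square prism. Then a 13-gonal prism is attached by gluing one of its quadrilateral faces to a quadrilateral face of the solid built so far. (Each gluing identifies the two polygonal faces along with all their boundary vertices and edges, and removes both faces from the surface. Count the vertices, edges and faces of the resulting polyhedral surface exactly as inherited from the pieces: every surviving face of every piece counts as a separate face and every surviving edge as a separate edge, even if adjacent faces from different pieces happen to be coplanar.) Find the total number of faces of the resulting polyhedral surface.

19

A square prism: V=8, E=12, F=6.
Attach a 13-gonal prism (V=26, E=39, F=15) along a 4-gon: merge 4 vertices and 4 edges, delete both glued faces → V=30, E=47, F=19.
Check: V − E + F = 30 − 47 + 19 = 2.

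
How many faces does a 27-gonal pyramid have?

28

A pyramid on an n-gon base has one n-gon and n triangles: V = 27 + 1 = 28, E = 2·27 = 54, F = 27 + 1 = 28.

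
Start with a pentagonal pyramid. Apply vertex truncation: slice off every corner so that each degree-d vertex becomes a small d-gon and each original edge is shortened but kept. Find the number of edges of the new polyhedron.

30

The base solid has V = 6, E = 10, F = 6.
Truncation replaces each original edge-end by a new vertex, so V′ = 2E = 20.
Each original edge survives, and each old vertex of degree d contributes d new edges; summing degrees gives Σd = 2E, so E′ = E + 2E = 3E = 30.
Each original face survives and each original vertex becomes one new face: F′ = F + V = 12.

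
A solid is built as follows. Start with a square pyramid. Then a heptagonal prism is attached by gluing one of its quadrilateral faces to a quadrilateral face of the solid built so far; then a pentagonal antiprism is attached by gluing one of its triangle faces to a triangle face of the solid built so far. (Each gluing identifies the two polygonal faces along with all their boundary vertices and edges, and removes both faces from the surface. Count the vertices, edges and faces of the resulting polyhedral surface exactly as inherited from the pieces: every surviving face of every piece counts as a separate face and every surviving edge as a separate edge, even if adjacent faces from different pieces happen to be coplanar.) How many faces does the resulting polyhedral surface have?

22

A square pyramid: V=5, E=8, F=5.
Attach a heptagonal prism (V=14, E=21, F=9) along a 4-gon: merge 4 vertices and 4 edges, delete both glued faces → V=15, E=25, F=12.
Attach a pentagonal antiprism (V=10, E=20, F=12) along a 3-gon: merge 3 vertices and 3 edges, delete both glued faces → V=22, E=42, F=22.
Check: V − E + F = 22 − 42 + 22 = 2.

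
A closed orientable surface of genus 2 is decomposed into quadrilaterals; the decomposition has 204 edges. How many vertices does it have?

χ = 2 − 2·2 = -2, and every face is a square so 4F = 2E.
F = 2E/4 = 102. Then V = -2 + E − F = -2 + 204 − 102 = 100.

100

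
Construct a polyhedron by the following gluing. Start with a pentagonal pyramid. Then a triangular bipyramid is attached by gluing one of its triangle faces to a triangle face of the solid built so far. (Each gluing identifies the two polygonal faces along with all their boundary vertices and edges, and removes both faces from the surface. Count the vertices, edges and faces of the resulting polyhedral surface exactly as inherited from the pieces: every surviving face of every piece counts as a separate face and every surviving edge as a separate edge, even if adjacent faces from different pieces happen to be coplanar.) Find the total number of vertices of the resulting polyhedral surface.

8

A pentagonal pyramid: V=6, E=10, F=6.
Attach a triangular bipyramid (V=5, E=9, F=6) along a 3-gon: merge 3 vertices and 3 edges, delete both glued faces → V=8, E=16, F=10.
Check: V − E + F = 8 − 16 + 10 = 2.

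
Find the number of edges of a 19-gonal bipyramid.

57

A bipyramid over an n-gon has 2n triangular faces and n + 2 vertices: V = 19 + 2 = 21, E = 3·19 = 57, F = 2·19 = 38.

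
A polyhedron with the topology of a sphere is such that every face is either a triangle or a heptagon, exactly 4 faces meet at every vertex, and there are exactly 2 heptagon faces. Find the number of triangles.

14

Let x be the number of triangles; then F = 2 + x.
Edge–face incidences: 2E = 7·2 + 3·x = 14 + 3x.
Every vertex has degree 4, so 4V = 2E.
Euler: V − E + F = 2 ⇒ (2E)/4 − E + (2 + x) = 2.
Multiply by 8: 2·(2E) − 4·(2E) + 8·(2 + x) = 16, i.e. 16 + 8x − 2·(14 + 3x) = 16.
Collecting terms: 2x − 12 = 16, so 2x = 28, so x = 14.
Then 2E = 14 + 3·14 = 56, so E = 28, V = 2E/4 = 14, F = 2 + 14 = 16.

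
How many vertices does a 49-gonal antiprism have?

An antiprism on an n-gon has two n-gon caps and 2n triangles: V = 2·49 = 98, E = 4·49 = 196, F = 2·49 + 2 = 100.

98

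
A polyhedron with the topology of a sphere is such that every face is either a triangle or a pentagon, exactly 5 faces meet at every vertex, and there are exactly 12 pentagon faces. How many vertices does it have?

60

Let x be the number of triangles; then F = 12 + x.
Edge–face incidences: 2E = 5·12 + 3·x = 60 + 3x.
Every vertex has degree 5, so 5V = 2E.
Euler: V − E + F = 2 ⇒ (2E)/5 − E + (12 + x) = 2.
Multiply by 10: 2·(2E) − 5·(2E) + 10·(12 + x) = 20, i.e. 120 + 10x − 3·(60 + 3x) = 20.
Collecting terms: x − 60 = 20, so x = 80.
Then 2E = 60 + 3·80 = 300, so E = 150, V = 2E/5 = 60, F = 12 + 80 = 92.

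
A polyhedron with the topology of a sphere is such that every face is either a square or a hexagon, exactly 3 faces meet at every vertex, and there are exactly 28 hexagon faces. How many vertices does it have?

64

Let x be the number of squares; then F = 28 + x.
Edge–face incidences: 2E = 6·28 + 4·x = 168 + 4x.
Every vertex has degree 3, so 3V = 2E.
Euler: V − E + F = 2 ⇒ (2E)/3 − E + (28 + x) = 2.
Multiply by 6: 2·(2E) − 3·(2E) + 6·(28 + x) = 12, i.e. 168 + 6x − (168 + 4x) = 12.
Collecting terms: 2x = 12, so x = 6.
Then 2E = 168 + 4·6 = 192, so E = 96, V = 2E/3 = 64, F = 28 + 6 = 34.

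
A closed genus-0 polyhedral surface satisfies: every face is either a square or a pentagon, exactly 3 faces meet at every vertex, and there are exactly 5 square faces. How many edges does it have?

15

Let x be the number of pentagons; then F = 5 + x.
Edge–face incidences: 2E = 4·5 + 5·x = 20 + 5x.
Every vertex has degree 3, so 3V = 2E.
Euler: V − E + F = 2 ⇒ (2E)/3 − E + (5 + x) = 2.
Multiply by 6: 2·(2E) − 3·(2E) + 6·(5 + x) = 12, i.e. 30 + 6x − (20 + 5x) = 12.
Collecting terms: x + 10 = 12, so x = 2.
Then 2E = 20 + 5·2 = 30, so E = 15, V = 2E/3 = 10, F = 5 + 2 = 7.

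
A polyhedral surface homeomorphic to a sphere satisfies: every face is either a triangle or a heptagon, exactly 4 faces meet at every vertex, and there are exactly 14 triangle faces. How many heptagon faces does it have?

Let x be the number of heptagons; then F = 14 + x.
Edge–face incidences: 2E = 3·14 + 7·x = 42 + 7x.
Every vertex has degree 4, so 4V = 2E.
Euler: V − E + F = 2 ⇒ (2E)/4 − E + (14 + x) = 2.
Multiply by 8: 2·(2E) − 4·(2E) + 8·(14 + x) = 16, i.e. 112 + 8x − 2·(42 + 7x) = 16.
Collecting terms: −6x + 28 = 16, so −6x = −12, so x = 2.
Then 2E = 42 + 7·2 = 56, so E = 28, V = 2E/4 = 14, F = 14 + 2 = 16.

2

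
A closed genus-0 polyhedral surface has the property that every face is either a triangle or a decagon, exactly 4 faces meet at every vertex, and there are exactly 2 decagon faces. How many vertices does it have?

Let x be the number of triangles; then F = 2 + x.
Edge–face incidences: 2E = 10·2 + 3·x = 20 + 3x.
Every vertex has degree 4, so 4V = 2E.
Euler: V − E + F = 2 ⇒ (2E)/4 − E + (2 + x) = 2.
Multiply by 8: 2·(2E) − 4·(2E) + 8·(2 + x) = 16, i.e. 16 + 8x − 2·(20 + 3x) = 16.
Collecting terms: 2x − 24 = 16, so 2x = 40, so x = 20.
Then 2E = 20 + 3·20 = 80, so E = 40, V = 2E/4 = 20, F = 2 + 20 = 22.

20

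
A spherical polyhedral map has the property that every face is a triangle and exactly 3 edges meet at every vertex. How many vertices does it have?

4

Each face has 3 edges and each edge borders two faces, so 2E = 3F.
Each vertex has degree 3, so 3V = 2E and hence V = 3F/3.
Euler: V − E + F = 2 ⇒ (3F/3) − (3F/2) + F = 2.
Multiply by 6: (6 − 9 + 6)F = 12, i.e. 3F = 12.
So F = 4, E = 3·4/2 = 6, V = 3·4/3 = 4.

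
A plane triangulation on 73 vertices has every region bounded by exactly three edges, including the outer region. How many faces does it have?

In a plane triangulation 3F = 2E and V − E + F = 2, so F = 2V − 4 = 2·73 − 4 = 142.

142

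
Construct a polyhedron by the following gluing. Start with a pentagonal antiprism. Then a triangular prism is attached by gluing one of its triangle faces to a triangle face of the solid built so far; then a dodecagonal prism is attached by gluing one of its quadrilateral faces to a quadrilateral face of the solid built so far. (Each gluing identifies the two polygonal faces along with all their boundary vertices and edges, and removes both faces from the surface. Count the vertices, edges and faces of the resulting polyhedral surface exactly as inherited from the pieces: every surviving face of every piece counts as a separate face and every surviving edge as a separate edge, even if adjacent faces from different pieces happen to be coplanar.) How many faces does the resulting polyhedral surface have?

A pentagonal antiprism: V=10, E=20, F=12.
Attach a triangular prism (V=6, E=9, F=5) along a 3-gon: merge 3 vertices and 3 edges, delete both glued faces → V=13, E=26, F=15.
Attach a dodecagonal prism (V=24, E=36, F=14) along a 4-gon: merge 4 vertices and 4 edges, delete both glued faces → V=33, E=58, F=27.
Check: V − E + F = 33 − 58 + 27 = 2.

27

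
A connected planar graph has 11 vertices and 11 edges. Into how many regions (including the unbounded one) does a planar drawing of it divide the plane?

2

Euler's formula for a connected plane graph: V − E + F = 2, so F = 2 − 11 + 11 = 2.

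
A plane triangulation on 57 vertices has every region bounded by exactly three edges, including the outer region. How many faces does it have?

110

In a plane triangulation 3F = 2E and V − E + F = 2, so F = 2V − 4 = 2·57 − 4 = 110.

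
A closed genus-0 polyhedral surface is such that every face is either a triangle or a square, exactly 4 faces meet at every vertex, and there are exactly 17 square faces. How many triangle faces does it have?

Let x be the number of triangles; then F = 17 + x.
Edge–face incidences: 2E = 4·17 + 3·x = 68 + 3x.
Every vertex has degree 4, so 4V = 2E.
Euler: V − E + F = 2 ⇒ (2E)/4 − E + (17 + x) = 2.
Multiply by 8: 2·(2E) − 4·(2E) + 8·(17 + x) = 16, i.e. 136 + 8x − 2·(68 + 3x) = 16.
Collecting terms: 2x = 16, so x = 8.
Then 2E = 68 + 3·8 = 92, so E = 46, V = 2E/4 = 23, F = 17 + 8 = 25.

8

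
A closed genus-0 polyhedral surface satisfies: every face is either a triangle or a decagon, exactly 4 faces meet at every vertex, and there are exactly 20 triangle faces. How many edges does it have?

40

Let x be the number of decagons; then F = 20 + x.
Edge–face incidences: 2E = 3·20 + 10·x = 60 + 10x.
Every vertex has degree 4, so 4V = 2E.
Euler: V − E + F = 2 ⇒ (2E)/4 − E + (20 + x) = 2.
Multiply by 8: 2·(2E) − 4·(2E) + 8·(20 + x) = 16, i.e. 160 + 8x − 2·(60 + 10x) = 16.
Collecting terms: −12x + 40 = 16, so −12x = −24, so x = 2.
Then 2E = 60 + 10·2 = 80, so E = 40, V = 2E/4 = 20, F = 20 + 2 = 22.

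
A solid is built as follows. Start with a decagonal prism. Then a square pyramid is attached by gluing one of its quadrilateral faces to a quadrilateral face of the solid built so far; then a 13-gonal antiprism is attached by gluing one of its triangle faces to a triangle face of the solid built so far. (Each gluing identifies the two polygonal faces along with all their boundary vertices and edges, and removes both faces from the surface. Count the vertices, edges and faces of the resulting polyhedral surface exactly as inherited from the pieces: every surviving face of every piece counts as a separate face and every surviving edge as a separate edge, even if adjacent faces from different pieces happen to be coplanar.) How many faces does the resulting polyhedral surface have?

A decagonal prism: V=20, E=30, F=12.
Attach a square pyramid (V=5, E=8, F=5) along a 4-gon: merge 4 vertices and 4 edges, delete both glued faces → V=21, E=34, F=15.
Attach a 13-gonal antiprism (V=26, E=52, F=28) along a 3-gon: merge 3 vertices and 3 edges, delete both glued faces → V=44, E=83, F=41.
Check: V − E + F = 44 − 83 + 41 = 2.

41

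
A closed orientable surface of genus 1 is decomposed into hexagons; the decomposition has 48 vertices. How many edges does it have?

χ = 2 − 2·1 = 0, and every face is a hexagon so 6F = 2E.
V − E + F = 0 with E = 6F/2 gives 48 − (6/2 − 1)·F = 0, so F = 24 and E = 72.

72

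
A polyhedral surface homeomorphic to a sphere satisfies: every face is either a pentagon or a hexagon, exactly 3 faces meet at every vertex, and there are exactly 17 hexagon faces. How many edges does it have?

81

Let x be the number of pentagons; then F = 17 + x.
Edge–face incidences: 2E = 6·17 + 5·x = 102 + 5x.
Every vertex has degree 3, so 3V = 2E.
Euler: V − E + F = 2 ⇒ (2E)/3 − E + (17 + x) = 2.
Multiply by 6: 2·(2E) − 3·(2E) + 6·(17 + x) = 12, i.e. 102 + 6x − (102 + 5x) = 12.
Collecting terms: x = 12.
Then 2E = 102 + 5·12 = 162, so E = 81, V = 2E/3 = 54, F = 17 + 12 = 29.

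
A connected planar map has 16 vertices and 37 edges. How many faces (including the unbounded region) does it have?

Euler's formula for a connected plane graph: V − E + F = 2, so F = 2 − 16 + 37 = 23.

23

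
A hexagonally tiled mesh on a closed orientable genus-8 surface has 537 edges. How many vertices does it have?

344

χ = 2 − 2·8 = -14, and every face is a hexagon so 6F = 2E.
F = 2E/6 = 179. Then V = -14 + E − F = -14 + 537 − 179 = 344.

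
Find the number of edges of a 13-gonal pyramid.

A pyramid on an n-gon base has one n-gon and n triangles: V = 13 + 1 = 14, E = 2·13 = 26, F = 13 + 1 = 14.

26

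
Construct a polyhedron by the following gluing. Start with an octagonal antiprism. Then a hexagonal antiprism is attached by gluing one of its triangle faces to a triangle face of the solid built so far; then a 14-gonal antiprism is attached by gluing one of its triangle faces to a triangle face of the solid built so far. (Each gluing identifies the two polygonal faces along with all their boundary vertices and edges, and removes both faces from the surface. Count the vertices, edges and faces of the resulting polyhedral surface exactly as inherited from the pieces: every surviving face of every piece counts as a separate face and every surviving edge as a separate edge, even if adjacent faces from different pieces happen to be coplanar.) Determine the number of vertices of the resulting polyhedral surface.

An octagonal antiprism: V=16, E=32, F=18.
Attach a hexagonal antiprism (V=12, E=24, F=14) along a 3-gon: merge 3 vertices and 3 edges, delete both glued faces → V=25, E=53, F=30.
Attach a 14-gonal antiprism (V=28, E=56, F=30) along a 3-gon: merge 3 vertices and 3 edges, delete both glued faces → V=50, E=106, F=58.
Check: V − E + F = 50 − 106 + 58 = 2.

50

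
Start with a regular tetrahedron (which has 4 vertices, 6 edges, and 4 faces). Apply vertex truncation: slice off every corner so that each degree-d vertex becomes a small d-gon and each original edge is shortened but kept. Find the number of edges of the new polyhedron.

Truncation replaces each original edge-end by a new vertex, so V′ = 2E = 12.
Each original edge survives, and each old vertex of degree d contributes d new edges; summing degrees gives Σd = 2E, so E′ = E + 2E = 3E = 18.
Each original face survives and each original vertex becomes one new face: F′ = F + V = 8.

18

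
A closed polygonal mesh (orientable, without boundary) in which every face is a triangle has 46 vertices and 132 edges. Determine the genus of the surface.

0

Every face is a triangle and each edge borders two faces, so 3F = 2·132, giving F = 88.
χ = V − E + F = 46 − 132 + 88 = 2.
For a closed orientable surface χ = 2 − 2g, so g = (2 − (2))/2 = 0.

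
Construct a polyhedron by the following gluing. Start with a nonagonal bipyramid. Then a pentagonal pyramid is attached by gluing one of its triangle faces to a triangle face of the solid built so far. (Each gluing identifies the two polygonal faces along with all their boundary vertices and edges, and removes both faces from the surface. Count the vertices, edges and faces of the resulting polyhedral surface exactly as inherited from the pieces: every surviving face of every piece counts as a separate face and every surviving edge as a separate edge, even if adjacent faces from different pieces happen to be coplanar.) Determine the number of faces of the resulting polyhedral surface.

A nonagonal bipyramid: V=11, E=27, F=18.
Attach a pentagonal pyramid (V=6, E=10, F=6) along a 3-gon: merge 3 vertices and 3 edges, delete both glued faces → V=14, E=34, F=22.
Check: V − E + F = 14 − 34 + 22 = 2.

22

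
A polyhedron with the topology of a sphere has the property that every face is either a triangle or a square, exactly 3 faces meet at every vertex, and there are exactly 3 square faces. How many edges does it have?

Let x be the number of triangles; then F = 3 + x.
Edge–face incidences: 2E = 4·3 + 3·x = 12 + 3x.
Every vertex has degree 3, so 3V = 2E.
Euler: V − E + F = 2 ⇒ (2E)/3 − E + (3 + x) = 2.
Multiply by 6: 2·(2E) − 3·(2E) + 6·(3 + x) = 12, i.e. 18 + 6x − (12 + 3x) = 12.
Collecting terms: 3x + 6 = 12, so 3x = 6, so x = 2.
Then 2E = 12 + 3·2 = 18, so E = 9, V = 2E/3 = 6, F = 3 + 2 = 5.

9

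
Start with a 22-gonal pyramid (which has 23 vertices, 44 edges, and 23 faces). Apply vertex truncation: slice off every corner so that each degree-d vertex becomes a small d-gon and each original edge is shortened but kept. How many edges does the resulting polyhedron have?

Truncation replaces each original edge-end by a new vertex, so V′ = 2E = 88.
Each original edge survives, and each old vertex of degree d contributes d new edges; summing degrees gives Σd = 2E, so E′ = E + 2E = 3E = 132.
Each original face survives and each original vertex becomes one new face: F′ = F + V = 46.

132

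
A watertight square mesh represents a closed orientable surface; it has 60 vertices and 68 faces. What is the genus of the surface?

Every face is a square, so 2E = 4·68 = 272, giving E = 136.
χ = V − E + F = 60 − 136 + 68 = -8.
For a closed orientable surface χ = 2 − 2g, so g = (2 − (-8))/2 = 5.

5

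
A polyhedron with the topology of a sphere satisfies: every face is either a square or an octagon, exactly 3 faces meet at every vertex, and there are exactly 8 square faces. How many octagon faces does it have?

Let x be the number of octagons; then F = 8 + x.
Edge–face incidences: 2E = 4·8 + 8·x = 32 + 8x.
Every vertex has degree 3, so 3V = 2E.
Euler: V − E + F = 2 ⇒ (2E)/3 − E + (8 + x) = 2.
Multiply by 6: 2·(2E) − 3·(2E) + 6·(8 + x) = 12, i.e. 48 + 6x − (32 + 8x) = 12.
Collecting terms: −2x + 16 = 12, so −2x = −4, so x = 2.
Then 2E = 32 + 8·2 = 48, so E = 24, V = 2E/3 = 16, F = 8 + 2 = 10.

2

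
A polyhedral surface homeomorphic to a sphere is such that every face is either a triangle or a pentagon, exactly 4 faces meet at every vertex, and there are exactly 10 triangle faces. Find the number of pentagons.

2

Let x be the number of pentagons; then F = 10 + x.
Edge–face incidences: 2E = 3·10 + 5·x = 30 + 5x.
Every vertex has degree 4, so 4V = 2E.
Euler: V − E + F = 2 ⇒ (2E)/4 − E + (10 + x) = 2.
Multiply by 8: 2·(2E) − 4·(2E) + 8·(10 + x) = 16, i.e. 80 + 8x − 2·(30 + 5x) = 16.
Collecting terms: −2x + 20 = 16, so −2x = −4, so x = 2.
Then 2E = 30 + 5·2 = 40, so E = 20, V = 2E/4 = 10, F = 10 + 2 = 12.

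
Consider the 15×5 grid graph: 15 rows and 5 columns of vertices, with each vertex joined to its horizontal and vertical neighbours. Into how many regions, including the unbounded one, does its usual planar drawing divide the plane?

57

The grid has V = 15·5 = 75 vertices and E = 15·4 + 5·14 = 130 edges.
F = 2 − V + E = 2 − 75 + 130 = 57.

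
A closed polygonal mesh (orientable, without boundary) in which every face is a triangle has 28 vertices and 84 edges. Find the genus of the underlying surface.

1

Every face is a triangle and each edge borders two faces, so 3F = 2·84, giving F = 56.
χ = V − E + F = 28 − 84 + 56 = 0.
For a closed orientable surface χ = 2 − 2g, so g = (2 − (0))/2 = 1.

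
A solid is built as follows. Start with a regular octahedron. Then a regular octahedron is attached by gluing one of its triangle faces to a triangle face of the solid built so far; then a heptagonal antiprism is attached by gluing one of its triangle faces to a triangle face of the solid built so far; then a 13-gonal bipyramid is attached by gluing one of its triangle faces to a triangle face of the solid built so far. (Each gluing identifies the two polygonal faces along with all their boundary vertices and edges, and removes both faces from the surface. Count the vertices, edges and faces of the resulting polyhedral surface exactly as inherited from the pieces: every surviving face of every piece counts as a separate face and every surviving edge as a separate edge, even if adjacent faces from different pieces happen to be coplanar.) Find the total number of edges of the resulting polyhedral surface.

82

A regular octahedron: V=6, E=12, F=8.
Attach a regular octahedron (V=6, E=12, F=8) along a 3-gon: merge 3 vertices and 3 edges, delete both glued faces → V=9, E=21, F=14.
Attach a heptagonal antiprism (V=14, E=28, F=16) along a 3-gon: merge 3 vertices and 3 edges, delete both glued faces → V=20, E=46, F=28.
Attach a 13-gonal bipyramid (V=15, E=39, F=26) along a 3-gon: merge 3 vertices and 3 edges, delete both glued faces → V=32, E=82, F=52.
Check: V − E + F = 32 − 82 + 52 = 2.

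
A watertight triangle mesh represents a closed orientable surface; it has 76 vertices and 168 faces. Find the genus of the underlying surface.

Every face is a triangle, so 2E = 3·168 = 504, giving E = 252.
χ = V − E + F = 76 − 252 + 168 = -8.
For a closed orientable surface χ = 2 − 2g, so g = (2 − (-8))/2 = 5.

5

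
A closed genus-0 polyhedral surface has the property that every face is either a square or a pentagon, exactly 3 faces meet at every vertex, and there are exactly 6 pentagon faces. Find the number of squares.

Let x be the number of squares; then F = 6 + x.
Edge–face incidences: 2E = 5·6 + 4·x = 30 + 4x.
Every vertex has degree 3, so 3V = 2E.
Euler: V − E + F = 2 ⇒ (2E)/3 − E + (6 + x) = 2.
Multiply by 6: 2·(2E) − 3·(2E) + 6·(6 + x) = 12, i.e. 36 + 6x − (30 + 4x) = 12.
Collecting terms: 2x + 6 = 12, so 2x = 6, so x = 3.
Then 2E = 30 + 4·3 = 42, so E = 21, V = 2E/3 = 14, F = 6 + 3 = 9.

3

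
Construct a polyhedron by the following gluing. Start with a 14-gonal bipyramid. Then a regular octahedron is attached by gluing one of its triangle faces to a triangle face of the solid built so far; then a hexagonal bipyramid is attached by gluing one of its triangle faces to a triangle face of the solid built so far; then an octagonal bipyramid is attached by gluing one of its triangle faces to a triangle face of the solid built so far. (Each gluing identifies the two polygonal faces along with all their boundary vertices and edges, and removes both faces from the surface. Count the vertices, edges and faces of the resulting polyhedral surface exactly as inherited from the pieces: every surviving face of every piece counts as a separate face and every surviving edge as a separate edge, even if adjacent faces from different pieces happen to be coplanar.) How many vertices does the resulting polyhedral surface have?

A 14-gonal bipyramid: V=16, E=42, F=28.
Attach a regular octahedron (V=6, E=12, F=8) along a 3-gon: merge 3 vertices and 3 edges, delete both glued faces → V=19, E=51, F=34.
Attach a hexagonal bipyramid (V=8, E=18, F=12) along a 3-gon: merge 3 vertices and 3 edges, delete both glued faces → V=24, E=66, F=44.
Attach an octagonal bipyramid (V=10, E=24, F=16) along a 3-gon: merge 3 vertices and 3 edges, delete both glued faces → V=31, E=87, F=58.
Check: V − E + F = 31 − 87 + 58 = 2.

31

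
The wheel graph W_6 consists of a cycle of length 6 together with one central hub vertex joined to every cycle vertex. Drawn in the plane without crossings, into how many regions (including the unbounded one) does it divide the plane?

7

W_6 has V = 6 + 1 = 7 vertices and E = 2·6 = 12 edges.
By Euler's formula F = 2 − V + E = 2 − 7 + 12 = 7.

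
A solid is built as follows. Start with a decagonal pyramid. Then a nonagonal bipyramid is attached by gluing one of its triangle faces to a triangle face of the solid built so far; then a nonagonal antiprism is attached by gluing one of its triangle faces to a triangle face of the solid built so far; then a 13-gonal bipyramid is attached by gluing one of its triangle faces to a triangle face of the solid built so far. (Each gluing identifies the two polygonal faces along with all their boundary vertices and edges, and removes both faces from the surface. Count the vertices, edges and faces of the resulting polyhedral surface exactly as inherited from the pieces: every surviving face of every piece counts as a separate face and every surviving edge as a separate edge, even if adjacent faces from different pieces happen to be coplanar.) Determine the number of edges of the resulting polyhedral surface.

A decagonal pyramid: V=11, E=20, F=11.
Attach a nonagonal bipyramid (V=11, E=27, F=18) along a 3-gon: merge 3 vertices and 3 edges, delete both glued faces → V=19, E=44, F=27.
Attach a nonagonal antiprism (V=18, E=36, F=20) along a 3-gon: merge 3 vertices and 3 edges, delete both glued faces → V=34, E=77, F=45.
Attach a 13-gonal bipyramid (V=15, E=39, F=26) along a 3-gon: merge 3 vertices and 3 edges, delete both glued faces → V=46, E=113, F=69.
Check: V − E + F = 46 − 113 + 69 = 2.

113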